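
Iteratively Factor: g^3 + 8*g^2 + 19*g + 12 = (g + 4)*(g^2 + 4*g + 3) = (g + 1)*(g + 4)*(g + 3)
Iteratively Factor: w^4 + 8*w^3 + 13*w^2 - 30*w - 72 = (w + 3)*(w^3 + 5*w^2 - 2*w - 24) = (w + 3)*(w + 4)*(w^2 + w - 6) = (w + 3)^2*(w + 4)*(w - 2)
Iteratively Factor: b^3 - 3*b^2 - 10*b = (b + 2)*(b^2 - 5*b) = b*(b + 2)*(b - 5)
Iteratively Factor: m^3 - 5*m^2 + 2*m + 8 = (m + 1)*(m^2 - 6*m + 8) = (m - 4)*(m + 1)*(m - 2)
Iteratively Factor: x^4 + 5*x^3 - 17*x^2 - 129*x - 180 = (x + 3)*(x^3 + 2*x^2 - 23*x - 60) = (x + 3)*(x + 4)*(x^2 - 2*x - 15) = (x + 3)^2*(x + 4)*(x - 5)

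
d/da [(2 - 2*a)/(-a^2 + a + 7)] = 2*(a^2 - a - (a - 1)*(2*a - 1) - 7)/(-a^2 + a + 7)^2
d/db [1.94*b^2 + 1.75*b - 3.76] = 3.88*b + 1.75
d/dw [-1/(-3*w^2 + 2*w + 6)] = 2*(1 - 3*w)/(-3*w^2 + 2*w + 6)^2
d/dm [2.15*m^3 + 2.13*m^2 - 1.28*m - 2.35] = 6.45*m^2 + 4.26*m - 1.28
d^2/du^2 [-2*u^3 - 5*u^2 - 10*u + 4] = -12*u - 10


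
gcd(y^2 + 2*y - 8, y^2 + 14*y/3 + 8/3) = y + 4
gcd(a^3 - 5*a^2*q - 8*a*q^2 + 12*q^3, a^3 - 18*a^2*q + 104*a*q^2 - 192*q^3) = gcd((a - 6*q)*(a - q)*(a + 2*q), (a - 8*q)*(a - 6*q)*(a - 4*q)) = -a + 6*q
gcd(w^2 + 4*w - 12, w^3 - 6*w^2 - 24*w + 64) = w - 2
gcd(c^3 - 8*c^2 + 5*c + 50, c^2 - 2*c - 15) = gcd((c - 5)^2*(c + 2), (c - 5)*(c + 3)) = c - 5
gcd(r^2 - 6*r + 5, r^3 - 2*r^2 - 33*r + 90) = r - 5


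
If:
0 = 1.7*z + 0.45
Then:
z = -0.26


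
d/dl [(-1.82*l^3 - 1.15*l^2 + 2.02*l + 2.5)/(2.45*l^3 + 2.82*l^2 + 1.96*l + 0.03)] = (-2.3149*l^4 - 17.0324*l^3 - 26.4892*l^2 - 14.169*l - 4.8394)/(6.0025*l^6 + 13.818*l^5 + 17.5564*l^4 + 11.2014*l^3 + 4.0108*l^2 + 0.1176*l + 0.0009)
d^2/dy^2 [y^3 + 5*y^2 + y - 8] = 6*y + 10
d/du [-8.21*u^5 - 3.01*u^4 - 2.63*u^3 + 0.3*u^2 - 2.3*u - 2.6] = -41.05*u^4 - 12.04*u^3 - 7.89*u^2 + 0.6*u - 2.3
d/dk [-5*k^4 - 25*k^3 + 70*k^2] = 5*k*(-4*k^2 - 15*k + 28)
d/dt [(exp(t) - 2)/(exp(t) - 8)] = -6*exp(t)/(exp(t) - 8)^2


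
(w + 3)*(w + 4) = w^2 + 7*w + 12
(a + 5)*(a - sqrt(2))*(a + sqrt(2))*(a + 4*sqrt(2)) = a^4 + 5*a^3 + 4*sqrt(2)*a^3 - 2*a^2 + 20*sqrt(2)*a^2 - 8*sqrt(2)*a - 10*a - 40*sqrt(2)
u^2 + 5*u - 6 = (u - 1)*(u + 6)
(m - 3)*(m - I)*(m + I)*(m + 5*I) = m^4 - 3*m^3 + 5*I*m^3 + m^2 - 15*I*m^2 - 3*m + 5*I*m - 15*I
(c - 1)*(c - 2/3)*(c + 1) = c^3 - 2*c^2/3 - c + 2/3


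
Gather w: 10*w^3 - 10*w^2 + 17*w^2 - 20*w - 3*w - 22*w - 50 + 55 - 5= 10*w^3 + 7*w^2 - 45*w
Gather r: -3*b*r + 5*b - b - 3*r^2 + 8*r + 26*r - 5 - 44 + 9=4*b - 3*r^2 + r*(34 - 3*b) - 40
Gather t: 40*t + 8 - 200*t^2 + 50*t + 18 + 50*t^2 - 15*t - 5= -150*t^2 + 75*t + 21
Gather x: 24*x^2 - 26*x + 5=24*x^2 - 26*x + 5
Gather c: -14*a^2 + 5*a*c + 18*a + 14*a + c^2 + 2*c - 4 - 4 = -14*a^2 + 32*a + c^2 + c*(5*a + 2) - 8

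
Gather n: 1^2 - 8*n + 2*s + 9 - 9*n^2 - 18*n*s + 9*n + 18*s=-9*n^2 + n*(1 - 18*s) + 20*s + 10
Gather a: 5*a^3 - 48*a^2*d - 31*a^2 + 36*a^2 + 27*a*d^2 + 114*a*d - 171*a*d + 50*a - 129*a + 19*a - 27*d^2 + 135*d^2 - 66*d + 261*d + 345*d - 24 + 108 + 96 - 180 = 5*a^3 + a^2*(5 - 48*d) + a*(27*d^2 - 57*d - 60) + 108*d^2 + 540*d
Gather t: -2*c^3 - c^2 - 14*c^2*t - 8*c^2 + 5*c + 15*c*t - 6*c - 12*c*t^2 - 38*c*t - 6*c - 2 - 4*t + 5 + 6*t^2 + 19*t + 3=-2*c^3 - 9*c^2 - 7*c + t^2*(6 - 12*c) + t*(-14*c^2 - 23*c + 15) + 6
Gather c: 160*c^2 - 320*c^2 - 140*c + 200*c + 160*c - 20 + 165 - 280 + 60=-160*c^2 + 220*c - 75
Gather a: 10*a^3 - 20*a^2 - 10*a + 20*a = 10*a^3 - 20*a^2 + 10*a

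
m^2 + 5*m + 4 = (m + 1)*(m + 4)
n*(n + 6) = n^2 + 6*n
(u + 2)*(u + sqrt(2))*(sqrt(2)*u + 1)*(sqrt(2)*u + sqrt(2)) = 2*u^4 + 3*sqrt(2)*u^3 + 6*u^3 + 6*u^2 + 9*sqrt(2)*u^2 + 6*u + 6*sqrt(2)*u + 4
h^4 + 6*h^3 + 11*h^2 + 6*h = h*(h + 1)*(h + 2)*(h + 3)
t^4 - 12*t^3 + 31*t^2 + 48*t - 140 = (t - 7)*(t - 5)*(t - 2)*(t + 2)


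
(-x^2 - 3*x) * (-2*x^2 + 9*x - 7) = 2*x^4 - 3*x^3 - 20*x^2 + 21*x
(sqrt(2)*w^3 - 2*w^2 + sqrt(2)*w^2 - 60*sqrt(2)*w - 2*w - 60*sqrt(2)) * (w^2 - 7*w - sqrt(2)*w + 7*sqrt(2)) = sqrt(2)*w^5 - 6*sqrt(2)*w^4 - 4*w^4 - 65*sqrt(2)*w^3 + 24*w^3 + 148*w^2 + 348*sqrt(2)*w^2 - 720*w + 406*sqrt(2)*w - 840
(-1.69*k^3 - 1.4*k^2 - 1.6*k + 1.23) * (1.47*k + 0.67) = -2.4843*k^4 - 3.1903*k^3 - 3.29*k^2 + 0.7361*k + 0.8241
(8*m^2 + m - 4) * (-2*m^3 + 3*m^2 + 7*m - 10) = -16*m^5 + 22*m^4 + 67*m^3 - 85*m^2 - 38*m + 40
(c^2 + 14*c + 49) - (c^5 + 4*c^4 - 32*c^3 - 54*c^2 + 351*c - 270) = -c^5 - 4*c^4 + 32*c^3 + 55*c^2 - 337*c + 319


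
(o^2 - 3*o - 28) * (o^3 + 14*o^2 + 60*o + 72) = o^5 + 11*o^4 - 10*o^3 - 500*o^2 - 1896*o - 2016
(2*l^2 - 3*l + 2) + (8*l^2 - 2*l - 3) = 10*l^2 - 5*l - 1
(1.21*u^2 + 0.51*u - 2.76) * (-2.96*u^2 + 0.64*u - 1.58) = -3.5816*u^4 - 0.7352*u^3 + 6.5842*u^2 - 2.5722*u + 4.3608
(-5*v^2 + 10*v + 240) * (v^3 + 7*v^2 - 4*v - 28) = -5*v^5 - 25*v^4 + 330*v^3 + 1780*v^2 - 1240*v - 6720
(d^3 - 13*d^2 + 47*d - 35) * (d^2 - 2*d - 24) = d^5 - 15*d^4 + 49*d^3 + 183*d^2 - 1058*d + 840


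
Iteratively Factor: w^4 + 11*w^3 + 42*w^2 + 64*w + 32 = (w + 1)*(w^3 + 10*w^2 + 32*w + 32) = (w + 1)*(w + 2)*(w^2 + 8*w + 16) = (w + 1)*(w + 2)*(w + 4)*(w + 4)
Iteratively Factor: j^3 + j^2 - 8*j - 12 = (j + 2)*(j^2 - j - 6) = (j - 3)*(j + 2)*(j + 2)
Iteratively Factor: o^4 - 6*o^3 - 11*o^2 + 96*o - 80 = (o - 4)*(o^3 - 2*o^2 - 19*o + 20) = (o - 4)*(o + 4)*(o^2 - 6*o + 5) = (o - 4)*(o - 1)*(o + 4)*(o - 5)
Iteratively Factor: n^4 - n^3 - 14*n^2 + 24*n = (n - 2)*(n^3 + n^2 - 12*n) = (n - 2)*(n + 4)*(n^2 - 3*n) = (n - 3)*(n - 2)*(n + 4)*(n)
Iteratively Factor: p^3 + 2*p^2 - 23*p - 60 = (p + 4)*(p^2 - 2*p - 15) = (p + 3)*(p + 4)*(p - 5)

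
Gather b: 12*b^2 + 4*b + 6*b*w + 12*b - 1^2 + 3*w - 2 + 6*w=12*b^2 + b*(6*w + 16) + 9*w - 3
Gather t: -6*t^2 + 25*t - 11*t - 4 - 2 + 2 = -6*t^2 + 14*t - 4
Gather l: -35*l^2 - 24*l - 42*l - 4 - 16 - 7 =-35*l^2 - 66*l - 27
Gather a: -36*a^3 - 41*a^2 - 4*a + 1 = -36*a^3 - 41*a^2 - 4*a + 1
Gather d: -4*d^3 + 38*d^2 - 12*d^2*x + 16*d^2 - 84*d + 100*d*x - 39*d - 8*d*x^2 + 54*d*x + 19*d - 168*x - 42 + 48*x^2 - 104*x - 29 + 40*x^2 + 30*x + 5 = -4*d^3 + d^2*(54 - 12*x) + d*(-8*x^2 + 154*x - 104) + 88*x^2 - 242*x - 66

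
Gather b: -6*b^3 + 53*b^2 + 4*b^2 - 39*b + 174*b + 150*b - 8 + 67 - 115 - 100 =-6*b^3 + 57*b^2 + 285*b - 156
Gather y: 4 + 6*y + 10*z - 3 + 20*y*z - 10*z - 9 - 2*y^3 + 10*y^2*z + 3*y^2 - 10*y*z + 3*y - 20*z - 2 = -2*y^3 + y^2*(10*z + 3) + y*(10*z + 9) - 20*z - 10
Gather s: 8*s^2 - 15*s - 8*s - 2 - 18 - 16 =8*s^2 - 23*s - 36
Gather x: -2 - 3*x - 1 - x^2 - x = -x^2 - 4*x - 3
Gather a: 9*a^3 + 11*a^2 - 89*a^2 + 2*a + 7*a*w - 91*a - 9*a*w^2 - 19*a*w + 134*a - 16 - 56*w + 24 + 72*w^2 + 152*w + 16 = 9*a^3 - 78*a^2 + a*(-9*w^2 - 12*w + 45) + 72*w^2 + 96*w + 24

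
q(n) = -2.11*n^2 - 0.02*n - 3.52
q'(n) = -4.22*n - 0.02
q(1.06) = -5.91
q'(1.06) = -4.49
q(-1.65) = -9.23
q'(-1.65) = 6.94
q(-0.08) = -3.53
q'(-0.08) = 0.32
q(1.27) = -6.95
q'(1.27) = -5.38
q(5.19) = -60.46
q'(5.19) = -21.92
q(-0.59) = -4.24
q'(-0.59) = 2.47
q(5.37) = -64.47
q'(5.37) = -22.68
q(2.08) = -12.69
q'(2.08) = -8.80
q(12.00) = -307.60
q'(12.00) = -50.66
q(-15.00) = -477.97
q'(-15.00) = 63.28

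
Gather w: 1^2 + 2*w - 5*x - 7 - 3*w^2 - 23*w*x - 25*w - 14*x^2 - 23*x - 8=-3*w^2 + w*(-23*x - 23) - 14*x^2 - 28*x - 14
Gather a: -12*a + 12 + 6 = 18 - 12*a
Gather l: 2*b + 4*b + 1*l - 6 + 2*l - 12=6*b + 3*l - 18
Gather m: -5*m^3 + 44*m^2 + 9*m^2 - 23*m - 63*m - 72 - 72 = -5*m^3 + 53*m^2 - 86*m - 144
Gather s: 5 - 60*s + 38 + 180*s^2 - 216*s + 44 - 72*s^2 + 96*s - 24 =108*s^2 - 180*s + 63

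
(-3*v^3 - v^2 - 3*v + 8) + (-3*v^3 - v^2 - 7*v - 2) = -6*v^3 - 2*v^2 - 10*v + 6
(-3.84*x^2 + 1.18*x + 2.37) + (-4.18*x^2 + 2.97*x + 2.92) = -8.02*x^2 + 4.15*x + 5.29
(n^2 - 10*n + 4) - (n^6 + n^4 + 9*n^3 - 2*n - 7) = -n^6 - n^4 - 9*n^3 + n^2 - 8*n + 11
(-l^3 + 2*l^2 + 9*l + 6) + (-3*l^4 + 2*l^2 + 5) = -3*l^4 - l^3 + 4*l^2 + 9*l + 11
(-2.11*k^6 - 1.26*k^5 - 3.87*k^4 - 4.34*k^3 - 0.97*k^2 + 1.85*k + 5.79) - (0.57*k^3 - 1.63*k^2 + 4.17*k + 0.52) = -2.11*k^6 - 1.26*k^5 - 3.87*k^4 - 4.91*k^3 + 0.66*k^2 - 2.32*k + 5.27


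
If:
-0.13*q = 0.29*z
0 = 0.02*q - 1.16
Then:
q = 58.00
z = -26.00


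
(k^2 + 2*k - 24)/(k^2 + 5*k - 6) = (k - 4)/(k - 1)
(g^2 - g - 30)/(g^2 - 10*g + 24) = (g + 5)/(g - 4)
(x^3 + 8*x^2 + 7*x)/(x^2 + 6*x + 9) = x*(x^2 + 8*x + 7)/(x^2 + 6*x + 9)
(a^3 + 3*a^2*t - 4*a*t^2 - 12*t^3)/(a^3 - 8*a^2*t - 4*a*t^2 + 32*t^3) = (-a - 3*t)/(-a + 8*t)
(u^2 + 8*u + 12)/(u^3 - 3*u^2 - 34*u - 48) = (u + 6)/(u^2 - 5*u - 24)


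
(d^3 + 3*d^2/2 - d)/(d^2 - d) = (d^2 + 3*d/2 - 1)/(d - 1)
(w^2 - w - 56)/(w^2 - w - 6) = (-w^2 + w + 56)/(-w^2 + w + 6)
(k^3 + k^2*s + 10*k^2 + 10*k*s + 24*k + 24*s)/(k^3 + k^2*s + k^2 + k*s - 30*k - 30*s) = (k + 4)/(k - 5)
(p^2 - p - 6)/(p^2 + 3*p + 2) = (p - 3)/(p + 1)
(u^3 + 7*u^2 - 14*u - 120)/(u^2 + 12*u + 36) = (u^2 + u - 20)/(u + 6)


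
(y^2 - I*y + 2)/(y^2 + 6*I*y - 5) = (y - 2*I)/(y + 5*I)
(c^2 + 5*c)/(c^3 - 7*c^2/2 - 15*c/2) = 2*(c + 5)/(2*c^2 - 7*c - 15)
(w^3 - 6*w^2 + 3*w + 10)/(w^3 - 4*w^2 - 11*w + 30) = (w + 1)/(w + 3)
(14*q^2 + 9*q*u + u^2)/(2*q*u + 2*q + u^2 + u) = (7*q + u)/(u + 1)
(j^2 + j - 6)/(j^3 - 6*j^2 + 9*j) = (j^2 + j - 6)/(j*(j^2 - 6*j + 9))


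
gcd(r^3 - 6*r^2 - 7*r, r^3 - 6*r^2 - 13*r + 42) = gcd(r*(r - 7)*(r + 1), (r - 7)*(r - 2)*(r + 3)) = r - 7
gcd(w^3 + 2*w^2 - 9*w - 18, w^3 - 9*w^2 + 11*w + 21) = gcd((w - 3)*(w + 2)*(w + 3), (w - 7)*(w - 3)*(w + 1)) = w - 3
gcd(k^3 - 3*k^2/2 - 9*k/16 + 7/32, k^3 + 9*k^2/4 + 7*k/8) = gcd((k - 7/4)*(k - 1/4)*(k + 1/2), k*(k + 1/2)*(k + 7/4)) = k + 1/2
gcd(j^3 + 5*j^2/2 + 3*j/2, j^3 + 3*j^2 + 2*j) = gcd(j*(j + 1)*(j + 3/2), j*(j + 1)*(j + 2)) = j^2 + j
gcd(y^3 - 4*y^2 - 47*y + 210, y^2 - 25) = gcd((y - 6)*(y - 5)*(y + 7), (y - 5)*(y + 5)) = y - 5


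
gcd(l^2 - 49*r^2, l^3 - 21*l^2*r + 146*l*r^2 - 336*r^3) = -l + 7*r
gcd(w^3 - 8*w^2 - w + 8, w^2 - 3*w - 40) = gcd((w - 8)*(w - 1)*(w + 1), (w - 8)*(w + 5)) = w - 8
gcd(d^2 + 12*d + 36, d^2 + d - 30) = d + 6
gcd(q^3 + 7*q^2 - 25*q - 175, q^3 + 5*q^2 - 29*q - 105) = q^2 + 2*q - 35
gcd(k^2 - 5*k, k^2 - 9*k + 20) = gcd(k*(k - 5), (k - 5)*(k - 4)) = k - 5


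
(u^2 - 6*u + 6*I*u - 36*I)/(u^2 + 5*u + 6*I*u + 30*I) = (u - 6)/(u + 5)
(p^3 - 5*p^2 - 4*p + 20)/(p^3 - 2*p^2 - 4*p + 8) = (p - 5)/(p - 2)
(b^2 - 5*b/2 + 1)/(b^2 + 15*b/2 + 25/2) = (2*b^2 - 5*b + 2)/(2*b^2 + 15*b + 25)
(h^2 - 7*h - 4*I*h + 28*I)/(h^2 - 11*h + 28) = (h - 4*I)/(h - 4)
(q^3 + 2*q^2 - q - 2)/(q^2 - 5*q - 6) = (q^2 + q - 2)/(q - 6)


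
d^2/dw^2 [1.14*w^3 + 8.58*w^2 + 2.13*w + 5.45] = 6.84*w + 17.16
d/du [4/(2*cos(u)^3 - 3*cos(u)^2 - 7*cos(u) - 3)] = 16*(6*cos(u)^2 - 6*cos(u) - 7)*sin(u)/(11*cos(u) + 3*cos(2*u) - cos(3*u) + 9)^2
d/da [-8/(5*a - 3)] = 40/(5*a - 3)^2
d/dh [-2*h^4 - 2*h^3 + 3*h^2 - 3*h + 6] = -8*h^3 - 6*h^2 + 6*h - 3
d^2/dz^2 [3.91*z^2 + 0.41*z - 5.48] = 7.82000000000000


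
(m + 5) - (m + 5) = 0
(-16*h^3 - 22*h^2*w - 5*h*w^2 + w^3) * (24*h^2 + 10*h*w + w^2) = -384*h^5 - 688*h^4*w - 356*h^3*w^2 - 48*h^2*w^3 + 5*h*w^4 + w^5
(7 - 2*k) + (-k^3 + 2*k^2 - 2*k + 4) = -k^3 + 2*k^2 - 4*k + 11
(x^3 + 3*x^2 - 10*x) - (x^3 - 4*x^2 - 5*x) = 7*x^2 - 5*x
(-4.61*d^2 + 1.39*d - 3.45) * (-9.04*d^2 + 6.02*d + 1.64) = 41.6744*d^4 - 40.3178*d^3 + 31.9954*d^2 - 18.4894*d - 5.658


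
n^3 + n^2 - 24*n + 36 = (n - 3)*(n - 2)*(n + 6)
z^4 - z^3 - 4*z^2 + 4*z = z*(z - 2)*(z - 1)*(z + 2)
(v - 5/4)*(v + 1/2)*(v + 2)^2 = v^4 + 13*v^3/4 + 3*v^2/8 - 11*v/2 - 5/2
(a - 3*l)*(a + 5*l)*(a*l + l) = a^3*l + 2*a^2*l^2 + a^2*l - 15*a*l^3 + 2*a*l^2 - 15*l^3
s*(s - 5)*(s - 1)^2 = s^4 - 7*s^3 + 11*s^2 - 5*s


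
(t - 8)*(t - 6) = t^2 - 14*t + 48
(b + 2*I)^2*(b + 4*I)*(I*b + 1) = I*b^4 - 7*b^3 - 12*I*b^2 - 4*b - 16*I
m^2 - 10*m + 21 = (m - 7)*(m - 3)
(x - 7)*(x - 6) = x^2 - 13*x + 42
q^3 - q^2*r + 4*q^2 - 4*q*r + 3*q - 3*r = (q + 1)*(q + 3)*(q - r)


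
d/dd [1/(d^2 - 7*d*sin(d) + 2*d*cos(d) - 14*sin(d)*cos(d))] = (2*d*sin(d) + 7*d*cos(d) - 2*d + 7*sin(d) - 2*cos(d) + 14*cos(2*d))/((d - 7*sin(d))^2*(d + 2*cos(d))^2)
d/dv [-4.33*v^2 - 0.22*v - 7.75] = -8.66*v - 0.22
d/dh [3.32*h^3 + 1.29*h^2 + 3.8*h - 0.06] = 9.96*h^2 + 2.58*h + 3.8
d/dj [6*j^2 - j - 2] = 12*j - 1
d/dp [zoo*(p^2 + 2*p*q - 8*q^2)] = zoo*(p + q)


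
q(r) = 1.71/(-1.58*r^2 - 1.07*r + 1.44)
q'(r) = 1.71*(3.16*r + 1.07)/(-1.58*r^2 - 1.07*r + 1.44)^2 = (5.4036*r + 1.8297)/(1.58*r^2 + 1.07*r - 1.44)^2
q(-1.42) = -7.55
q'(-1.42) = -113.89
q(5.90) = -0.03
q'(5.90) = 0.01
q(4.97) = -0.04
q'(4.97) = 0.02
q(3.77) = -0.07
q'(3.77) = 0.04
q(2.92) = -0.11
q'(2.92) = 0.08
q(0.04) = 1.23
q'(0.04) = 1.05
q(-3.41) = -0.13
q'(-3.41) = -0.09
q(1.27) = -0.69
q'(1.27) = 1.43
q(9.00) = -0.01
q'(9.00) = 0.00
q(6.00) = -0.03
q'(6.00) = 0.01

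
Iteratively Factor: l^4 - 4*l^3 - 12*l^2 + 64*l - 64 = (l + 4)*(l^3 - 8*l^2 + 20*l - 16) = (l - 2)*(l + 4)*(l^2 - 6*l + 8) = (l - 4)*(l - 2)*(l + 4)*(l - 2)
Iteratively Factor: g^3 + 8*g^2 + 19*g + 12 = (g + 4)*(g^2 + 4*g + 3) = (g + 1)*(g + 4)*(g + 3)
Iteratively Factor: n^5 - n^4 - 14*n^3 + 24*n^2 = (n - 2)*(n^4 + n^3 - 12*n^2) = (n - 3)*(n - 2)*(n^3 + 4*n^2) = (n - 3)*(n - 2)*(n + 4)*(n^2) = n*(n - 3)*(n - 2)*(n + 4)*(n)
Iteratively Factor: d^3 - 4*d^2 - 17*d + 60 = (d - 3)*(d^2 - d - 20) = (d - 3)*(d + 4)*(d - 5)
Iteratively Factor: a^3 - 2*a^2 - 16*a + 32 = (a + 4)*(a^2 - 6*a + 8) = (a - 4)*(a + 4)*(a - 2)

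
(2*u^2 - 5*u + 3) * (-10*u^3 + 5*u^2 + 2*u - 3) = -20*u^5 + 60*u^4 - 51*u^3 - u^2 + 21*u - 9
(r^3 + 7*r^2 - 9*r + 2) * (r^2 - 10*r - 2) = r^5 - 3*r^4 - 81*r^3 + 78*r^2 - 2*r - 4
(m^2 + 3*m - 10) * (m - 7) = m^3 - 4*m^2 - 31*m + 70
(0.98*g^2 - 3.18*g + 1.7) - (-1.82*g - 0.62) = 0.98*g^2 - 1.36*g + 2.32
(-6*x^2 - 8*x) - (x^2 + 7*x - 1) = -7*x^2 - 15*x + 1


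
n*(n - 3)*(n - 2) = n^3 - 5*n^2 + 6*n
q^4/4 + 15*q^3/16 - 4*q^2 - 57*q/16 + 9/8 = (q/4 + 1/4)*(q - 3)*(q - 1/4)*(q + 6)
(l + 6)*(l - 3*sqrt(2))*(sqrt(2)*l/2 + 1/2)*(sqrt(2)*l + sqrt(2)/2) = l^4 - 5*sqrt(2)*l^3/2 + 13*l^3/2 - 65*sqrt(2)*l^2/4 - 39*l/2 - 15*sqrt(2)*l/2 - 9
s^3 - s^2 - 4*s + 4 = (s - 2)*(s - 1)*(s + 2)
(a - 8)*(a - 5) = a^2 - 13*a + 40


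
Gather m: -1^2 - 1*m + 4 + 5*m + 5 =4*m + 8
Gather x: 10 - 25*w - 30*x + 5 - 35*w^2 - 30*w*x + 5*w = -35*w^2 - 20*w + x*(-30*w - 30) + 15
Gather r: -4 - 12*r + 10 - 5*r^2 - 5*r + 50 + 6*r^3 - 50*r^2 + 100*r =6*r^3 - 55*r^2 + 83*r + 56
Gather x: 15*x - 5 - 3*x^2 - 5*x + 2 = -3*x^2 + 10*x - 3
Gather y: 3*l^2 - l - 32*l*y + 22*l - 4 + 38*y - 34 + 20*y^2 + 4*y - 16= 3*l^2 + 21*l + 20*y^2 + y*(42 - 32*l) - 54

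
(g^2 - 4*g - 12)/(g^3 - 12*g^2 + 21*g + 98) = (g - 6)/(g^2 - 14*g + 49)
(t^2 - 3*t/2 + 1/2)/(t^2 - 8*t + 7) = (t - 1/2)/(t - 7)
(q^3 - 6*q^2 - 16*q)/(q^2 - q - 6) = q*(q - 8)/(q - 3)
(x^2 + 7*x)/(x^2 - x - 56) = x/(x - 8)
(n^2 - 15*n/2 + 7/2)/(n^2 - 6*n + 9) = (2*n^2 - 15*n + 7)/(2*(n^2 - 6*n + 9))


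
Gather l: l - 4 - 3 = l - 7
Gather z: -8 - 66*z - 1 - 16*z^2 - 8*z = -16*z^2 - 74*z - 9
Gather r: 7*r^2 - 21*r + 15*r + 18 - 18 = 7*r^2 - 6*r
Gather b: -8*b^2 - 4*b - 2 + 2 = -8*b^2 - 4*b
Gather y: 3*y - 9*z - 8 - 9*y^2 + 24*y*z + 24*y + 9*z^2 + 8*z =-9*y^2 + y*(24*z + 27) + 9*z^2 - z - 8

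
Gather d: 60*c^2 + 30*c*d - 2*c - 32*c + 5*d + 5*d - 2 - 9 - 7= 60*c^2 - 34*c + d*(30*c + 10) - 18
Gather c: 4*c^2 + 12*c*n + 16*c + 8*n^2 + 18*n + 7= 4*c^2 + c*(12*n + 16) + 8*n^2 + 18*n + 7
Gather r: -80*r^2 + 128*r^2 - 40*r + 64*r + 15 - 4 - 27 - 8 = 48*r^2 + 24*r - 24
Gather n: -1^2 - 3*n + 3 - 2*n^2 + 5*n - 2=-2*n^2 + 2*n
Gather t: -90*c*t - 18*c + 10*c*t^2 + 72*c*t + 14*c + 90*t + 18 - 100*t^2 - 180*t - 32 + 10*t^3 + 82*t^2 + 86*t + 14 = -4*c + 10*t^3 + t^2*(10*c - 18) + t*(-18*c - 4)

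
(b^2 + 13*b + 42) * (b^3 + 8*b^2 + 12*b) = b^5 + 21*b^4 + 158*b^3 + 492*b^2 + 504*b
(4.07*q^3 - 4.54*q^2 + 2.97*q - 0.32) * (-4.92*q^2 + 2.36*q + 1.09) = -20.0244*q^5 + 31.942*q^4 - 20.8905*q^3 + 3.635*q^2 + 2.4821*q - 0.3488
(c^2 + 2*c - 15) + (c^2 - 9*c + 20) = 2*c^2 - 7*c + 5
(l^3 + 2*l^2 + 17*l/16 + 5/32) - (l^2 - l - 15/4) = l^3 + l^2 + 33*l/16 + 125/32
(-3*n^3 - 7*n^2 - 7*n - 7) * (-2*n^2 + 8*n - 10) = 6*n^5 - 10*n^4 - 12*n^3 + 28*n^2 + 14*n + 70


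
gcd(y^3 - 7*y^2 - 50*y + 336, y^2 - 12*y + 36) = y - 6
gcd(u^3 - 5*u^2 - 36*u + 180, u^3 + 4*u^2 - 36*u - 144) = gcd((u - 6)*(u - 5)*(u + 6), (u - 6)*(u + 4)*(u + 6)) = u^2 - 36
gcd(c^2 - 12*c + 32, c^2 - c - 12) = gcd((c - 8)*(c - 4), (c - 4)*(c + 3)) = c - 4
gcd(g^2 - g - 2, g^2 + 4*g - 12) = g - 2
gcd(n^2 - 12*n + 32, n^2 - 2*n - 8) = n - 4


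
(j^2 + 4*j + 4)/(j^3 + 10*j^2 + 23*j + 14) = (j + 2)/(j^2 + 8*j + 7)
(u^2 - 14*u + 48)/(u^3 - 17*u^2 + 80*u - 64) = (u - 6)/(u^2 - 9*u + 8)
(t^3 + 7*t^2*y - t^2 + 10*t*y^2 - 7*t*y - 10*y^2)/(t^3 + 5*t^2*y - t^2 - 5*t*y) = (t + 2*y)/t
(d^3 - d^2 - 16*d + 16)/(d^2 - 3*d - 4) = (d^2 + 3*d - 4)/(d + 1)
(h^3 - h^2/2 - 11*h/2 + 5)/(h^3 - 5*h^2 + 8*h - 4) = (h + 5/2)/(h - 2)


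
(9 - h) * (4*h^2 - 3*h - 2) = -4*h^3 + 39*h^2 - 25*h - 18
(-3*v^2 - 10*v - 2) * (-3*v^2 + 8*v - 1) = 9*v^4 + 6*v^3 - 71*v^2 - 6*v + 2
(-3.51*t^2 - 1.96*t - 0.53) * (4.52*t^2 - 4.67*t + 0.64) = -15.8652*t^4 + 7.5325*t^3 + 4.5112*t^2 + 1.2207*t - 0.3392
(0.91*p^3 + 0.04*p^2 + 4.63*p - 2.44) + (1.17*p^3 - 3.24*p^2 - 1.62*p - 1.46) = 2.08*p^3 - 3.2*p^2 + 3.01*p - 3.9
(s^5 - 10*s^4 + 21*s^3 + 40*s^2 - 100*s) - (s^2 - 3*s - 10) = s^5 - 10*s^4 + 21*s^3 + 39*s^2 - 97*s + 10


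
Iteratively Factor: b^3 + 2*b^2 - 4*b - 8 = (b - 2)*(b^2 + 4*b + 4) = (b - 2)*(b + 2)*(b + 2)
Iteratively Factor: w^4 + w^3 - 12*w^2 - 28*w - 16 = (w + 1)*(w^3 - 12*w - 16) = (w + 1)*(w + 2)*(w^2 - 2*w - 8) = (w - 4)*(w + 1)*(w + 2)*(w + 2)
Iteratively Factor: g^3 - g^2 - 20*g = (g - 5)*(g^2 + 4*g) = g*(g - 5)*(g + 4)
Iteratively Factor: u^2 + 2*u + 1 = (u + 1)*(u + 1)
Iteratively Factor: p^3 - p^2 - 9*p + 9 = (p + 3)*(p^2 - 4*p + 3) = (p - 1)*(p + 3)*(p - 3)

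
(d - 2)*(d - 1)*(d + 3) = d^3 - 7*d + 6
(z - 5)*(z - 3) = z^2 - 8*z + 15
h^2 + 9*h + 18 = (h + 3)*(h + 6)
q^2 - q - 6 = (q - 3)*(q + 2)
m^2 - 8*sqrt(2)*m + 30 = (m - 5*sqrt(2))*(m - 3*sqrt(2))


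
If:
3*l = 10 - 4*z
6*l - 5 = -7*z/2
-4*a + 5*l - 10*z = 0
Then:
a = -175/18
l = -10/9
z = 10/3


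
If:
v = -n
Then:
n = -v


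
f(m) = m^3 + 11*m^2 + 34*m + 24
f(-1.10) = -1.42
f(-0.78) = 3.70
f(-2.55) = -7.75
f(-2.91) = -6.43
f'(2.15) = 95.17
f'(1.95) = 88.31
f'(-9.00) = 79.00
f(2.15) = 157.89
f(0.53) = 45.26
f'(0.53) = 46.50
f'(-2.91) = -4.62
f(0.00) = 24.00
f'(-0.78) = 18.67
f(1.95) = 139.54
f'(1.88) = 85.96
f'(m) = 3*m^2 + 22*m + 34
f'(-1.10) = 13.43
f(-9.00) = -120.00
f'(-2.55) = -2.59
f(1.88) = 133.44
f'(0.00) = 34.00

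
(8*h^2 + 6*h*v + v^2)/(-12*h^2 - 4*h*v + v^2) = (4*h + v)/(-6*h + v)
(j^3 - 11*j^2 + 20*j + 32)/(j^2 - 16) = (j^2 - 7*j - 8)/(j + 4)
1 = 1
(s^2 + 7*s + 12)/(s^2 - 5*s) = (s^2 + 7*s + 12)/(s*(s - 5))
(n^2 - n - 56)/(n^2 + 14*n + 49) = (n - 8)/(n + 7)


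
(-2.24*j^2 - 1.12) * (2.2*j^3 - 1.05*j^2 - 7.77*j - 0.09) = -4.928*j^5 + 2.352*j^4 + 14.9408*j^3 + 1.3776*j^2 + 8.7024*j + 0.1008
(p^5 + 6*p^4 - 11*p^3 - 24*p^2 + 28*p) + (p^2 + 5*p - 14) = p^5 + 6*p^4 - 11*p^3 - 23*p^2 + 33*p - 14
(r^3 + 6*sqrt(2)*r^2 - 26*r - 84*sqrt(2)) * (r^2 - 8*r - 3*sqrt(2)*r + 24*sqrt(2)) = r^5 - 8*r^4 + 3*sqrt(2)*r^4 - 62*r^3 - 24*sqrt(2)*r^3 - 6*sqrt(2)*r^2 + 496*r^2 + 48*sqrt(2)*r + 504*r - 4032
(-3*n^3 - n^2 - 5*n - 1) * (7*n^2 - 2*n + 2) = -21*n^5 - n^4 - 39*n^3 + n^2 - 8*n - 2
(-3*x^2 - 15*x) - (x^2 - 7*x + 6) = -4*x^2 - 8*x - 6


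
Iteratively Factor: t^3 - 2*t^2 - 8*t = (t)*(t^2 - 2*t - 8) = t*(t - 4)*(t + 2)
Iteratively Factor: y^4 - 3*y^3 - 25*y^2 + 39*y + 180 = (y - 5)*(y^3 + 2*y^2 - 15*y - 36) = (y - 5)*(y + 3)*(y^2 - y - 12) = (y - 5)*(y + 3)^2*(y - 4)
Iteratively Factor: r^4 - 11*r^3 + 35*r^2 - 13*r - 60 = (r - 3)*(r^3 - 8*r^2 + 11*r + 20) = (r - 4)*(r - 3)*(r^2 - 4*r - 5) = (r - 5)*(r - 4)*(r - 3)*(r + 1)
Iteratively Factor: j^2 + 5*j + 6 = (j + 2)*(j + 3)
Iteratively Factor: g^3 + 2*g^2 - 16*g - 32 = (g - 4)*(g^2 + 6*g + 8) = (g - 4)*(g + 4)*(g + 2)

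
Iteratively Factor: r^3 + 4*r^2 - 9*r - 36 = (r + 4)*(r^2 - 9) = (r + 3)*(r + 4)*(r - 3)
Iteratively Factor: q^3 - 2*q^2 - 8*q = (q)*(q^2 - 2*q - 8) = q*(q + 2)*(q - 4)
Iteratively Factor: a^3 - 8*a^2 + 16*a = (a)*(a^2 - 8*a + 16) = a*(a - 4)*(a - 4)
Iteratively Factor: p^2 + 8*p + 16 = (p + 4)*(p + 4)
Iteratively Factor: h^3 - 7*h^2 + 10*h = (h - 2)*(h^2 - 5*h) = (h - 5)*(h - 2)*(h)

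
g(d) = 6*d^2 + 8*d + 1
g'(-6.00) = -64.00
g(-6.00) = 169.00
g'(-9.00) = -100.00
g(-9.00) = 415.00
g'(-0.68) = -0.16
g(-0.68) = -1.67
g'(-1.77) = -13.24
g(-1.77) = 5.64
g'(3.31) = 47.72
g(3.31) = 93.22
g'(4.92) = 67.04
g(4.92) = 185.60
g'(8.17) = 106.04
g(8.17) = 466.85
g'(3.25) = 47.00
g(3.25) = 90.38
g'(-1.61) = -11.32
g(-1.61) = 3.67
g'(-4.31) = -43.72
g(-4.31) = 77.98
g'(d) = 12*d + 8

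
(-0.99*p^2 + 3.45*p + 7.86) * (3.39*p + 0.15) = -3.3561*p^3 + 11.547*p^2 + 27.1629*p + 1.179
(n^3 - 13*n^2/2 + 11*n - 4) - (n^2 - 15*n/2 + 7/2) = n^3 - 15*n^2/2 + 37*n/2 - 15/2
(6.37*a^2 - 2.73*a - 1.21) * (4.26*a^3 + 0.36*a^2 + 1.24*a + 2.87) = 27.1362*a^5 - 9.3366*a^4 + 1.7614*a^3 + 14.4611*a^2 - 9.3355*a - 3.4727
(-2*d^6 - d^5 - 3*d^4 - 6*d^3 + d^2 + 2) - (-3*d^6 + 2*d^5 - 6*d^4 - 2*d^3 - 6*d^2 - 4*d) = d^6 - 3*d^5 + 3*d^4 - 4*d^3 + 7*d^2 + 4*d + 2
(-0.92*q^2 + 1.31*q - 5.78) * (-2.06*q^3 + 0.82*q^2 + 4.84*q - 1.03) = 1.8952*q^5 - 3.453*q^4 + 8.5282*q^3 + 2.5484*q^2 - 29.3245*q + 5.9534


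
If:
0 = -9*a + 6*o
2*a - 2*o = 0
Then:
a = 0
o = 0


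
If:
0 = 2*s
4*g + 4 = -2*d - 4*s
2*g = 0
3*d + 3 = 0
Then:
No Solution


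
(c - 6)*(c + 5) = c^2 - c - 30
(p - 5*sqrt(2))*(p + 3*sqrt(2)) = p^2 - 2*sqrt(2)*p - 30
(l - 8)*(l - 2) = l^2 - 10*l + 16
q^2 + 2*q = q*(q + 2)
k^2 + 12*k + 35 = (k + 5)*(k + 7)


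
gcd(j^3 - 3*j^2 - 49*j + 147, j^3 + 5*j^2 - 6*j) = 1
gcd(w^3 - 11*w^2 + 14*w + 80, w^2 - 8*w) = w - 8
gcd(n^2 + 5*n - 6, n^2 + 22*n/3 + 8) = n + 6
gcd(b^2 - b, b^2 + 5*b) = b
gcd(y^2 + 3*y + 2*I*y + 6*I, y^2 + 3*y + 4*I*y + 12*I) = y + 3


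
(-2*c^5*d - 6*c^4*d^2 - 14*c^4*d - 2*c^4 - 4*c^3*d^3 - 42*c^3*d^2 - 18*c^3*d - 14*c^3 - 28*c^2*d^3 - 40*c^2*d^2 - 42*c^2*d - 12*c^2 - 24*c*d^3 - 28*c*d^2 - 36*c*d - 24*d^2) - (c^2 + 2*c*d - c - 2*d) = -2*c^5*d - 6*c^4*d^2 - 14*c^4*d - 2*c^4 - 4*c^3*d^3 - 42*c^3*d^2 - 18*c^3*d - 14*c^3 - 28*c^2*d^3 - 40*c^2*d^2 - 42*c^2*d - 13*c^2 - 24*c*d^3 - 28*c*d^2 - 38*c*d + c - 24*d^2 + 2*d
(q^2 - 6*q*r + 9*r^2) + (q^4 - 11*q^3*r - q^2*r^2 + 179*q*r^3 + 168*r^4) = q^4 - 11*q^3*r - q^2*r^2 + q^2 + 179*q*r^3 - 6*q*r + 168*r^4 + 9*r^2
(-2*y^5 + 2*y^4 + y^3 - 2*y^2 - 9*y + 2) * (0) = 0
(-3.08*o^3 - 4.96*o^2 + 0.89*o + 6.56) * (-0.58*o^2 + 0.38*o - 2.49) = 1.7864*o^5 + 1.7064*o^4 + 5.2682*o^3 + 8.8838*o^2 + 0.2767*o - 16.3344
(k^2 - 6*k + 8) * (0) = 0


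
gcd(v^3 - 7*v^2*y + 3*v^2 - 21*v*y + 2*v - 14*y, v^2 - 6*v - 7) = v + 1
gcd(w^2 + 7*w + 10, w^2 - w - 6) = w + 2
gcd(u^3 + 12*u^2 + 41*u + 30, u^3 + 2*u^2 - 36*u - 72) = u + 6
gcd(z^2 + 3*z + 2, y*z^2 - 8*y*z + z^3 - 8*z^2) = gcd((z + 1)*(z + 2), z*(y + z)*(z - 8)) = 1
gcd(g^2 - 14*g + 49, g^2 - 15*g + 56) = g - 7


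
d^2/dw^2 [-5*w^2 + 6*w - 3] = -10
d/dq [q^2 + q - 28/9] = 2*q + 1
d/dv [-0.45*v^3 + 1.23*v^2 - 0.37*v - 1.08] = -1.35*v^2 + 2.46*v - 0.37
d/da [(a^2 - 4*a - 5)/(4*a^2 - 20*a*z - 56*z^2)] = (2*(2 - a)*(-a^2 + 5*a*z + 14*z^2) + (2*a - 5*z)*(-a^2 + 4*a + 5))/(4*(-a^2 + 5*a*z + 14*z^2)^2)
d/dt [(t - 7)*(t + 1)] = 2*t - 6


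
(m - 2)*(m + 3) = m^2 + m - 6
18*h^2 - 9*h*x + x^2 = (-6*h + x)*(-3*h + x)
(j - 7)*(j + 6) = j^2 - j - 42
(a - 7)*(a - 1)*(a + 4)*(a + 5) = a^4 + a^3 - 45*a^2 - 97*a + 140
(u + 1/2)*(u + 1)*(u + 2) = u^3 + 7*u^2/2 + 7*u/2 + 1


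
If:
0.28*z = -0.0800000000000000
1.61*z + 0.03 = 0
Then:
No Solution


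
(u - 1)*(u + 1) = u^2 - 1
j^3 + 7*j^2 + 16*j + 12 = (j + 2)^2*(j + 3)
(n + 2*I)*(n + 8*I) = n^2 + 10*I*n - 16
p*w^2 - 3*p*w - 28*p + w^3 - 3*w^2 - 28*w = (p + w)*(w - 7)*(w + 4)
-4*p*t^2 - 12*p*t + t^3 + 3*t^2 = t*(-4*p + t)*(t + 3)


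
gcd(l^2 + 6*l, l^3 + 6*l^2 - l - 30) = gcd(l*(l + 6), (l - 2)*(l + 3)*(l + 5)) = 1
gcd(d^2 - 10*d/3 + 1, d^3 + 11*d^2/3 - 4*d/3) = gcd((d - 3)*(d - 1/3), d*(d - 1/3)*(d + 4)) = d - 1/3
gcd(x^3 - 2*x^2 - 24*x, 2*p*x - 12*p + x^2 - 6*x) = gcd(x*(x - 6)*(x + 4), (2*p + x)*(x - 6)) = x - 6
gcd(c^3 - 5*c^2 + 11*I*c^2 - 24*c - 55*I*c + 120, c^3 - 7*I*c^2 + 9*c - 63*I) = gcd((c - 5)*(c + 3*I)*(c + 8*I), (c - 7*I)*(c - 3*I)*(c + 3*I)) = c + 3*I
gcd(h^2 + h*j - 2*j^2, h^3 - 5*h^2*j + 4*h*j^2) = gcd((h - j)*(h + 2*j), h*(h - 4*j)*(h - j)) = h - j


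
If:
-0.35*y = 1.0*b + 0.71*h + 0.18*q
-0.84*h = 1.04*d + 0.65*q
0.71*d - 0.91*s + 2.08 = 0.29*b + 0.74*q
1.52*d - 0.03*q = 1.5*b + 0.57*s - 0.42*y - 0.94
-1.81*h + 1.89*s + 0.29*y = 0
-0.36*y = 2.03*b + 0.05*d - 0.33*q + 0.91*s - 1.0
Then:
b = -5.82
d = -2.45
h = 11.03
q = -10.34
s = 10.64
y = -0.45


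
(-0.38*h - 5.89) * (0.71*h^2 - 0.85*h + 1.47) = -0.2698*h^3 - 3.8589*h^2 + 4.4479*h - 8.6583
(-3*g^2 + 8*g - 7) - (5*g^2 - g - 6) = -8*g^2 + 9*g - 1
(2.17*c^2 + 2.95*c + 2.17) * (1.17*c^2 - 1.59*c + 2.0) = 2.5389*c^4 + 0.00119999999999987*c^3 + 2.1884*c^2 + 2.4497*c + 4.34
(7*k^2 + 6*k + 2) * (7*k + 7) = 49*k^3 + 91*k^2 + 56*k + 14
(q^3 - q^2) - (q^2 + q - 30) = q^3 - 2*q^2 - q + 30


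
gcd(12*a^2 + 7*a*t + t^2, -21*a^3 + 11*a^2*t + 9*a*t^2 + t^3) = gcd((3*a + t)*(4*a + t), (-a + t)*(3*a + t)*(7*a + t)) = 3*a + t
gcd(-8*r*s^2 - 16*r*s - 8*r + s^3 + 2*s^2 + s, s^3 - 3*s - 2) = s^2 + 2*s + 1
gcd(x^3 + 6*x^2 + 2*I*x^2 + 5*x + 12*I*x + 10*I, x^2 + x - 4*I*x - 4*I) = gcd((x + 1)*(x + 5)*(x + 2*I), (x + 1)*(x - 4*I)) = x + 1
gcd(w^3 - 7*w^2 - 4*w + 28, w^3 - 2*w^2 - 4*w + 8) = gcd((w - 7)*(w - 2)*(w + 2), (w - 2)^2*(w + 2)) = w^2 - 4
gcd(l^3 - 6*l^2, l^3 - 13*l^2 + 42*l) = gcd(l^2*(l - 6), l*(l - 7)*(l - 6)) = l^2 - 6*l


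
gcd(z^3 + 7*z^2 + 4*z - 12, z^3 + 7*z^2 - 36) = z + 6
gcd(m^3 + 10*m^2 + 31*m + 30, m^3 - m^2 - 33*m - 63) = m + 3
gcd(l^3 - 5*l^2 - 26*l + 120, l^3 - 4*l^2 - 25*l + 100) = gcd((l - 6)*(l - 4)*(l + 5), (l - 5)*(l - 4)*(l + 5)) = l^2 + l - 20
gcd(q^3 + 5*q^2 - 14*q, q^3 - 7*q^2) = q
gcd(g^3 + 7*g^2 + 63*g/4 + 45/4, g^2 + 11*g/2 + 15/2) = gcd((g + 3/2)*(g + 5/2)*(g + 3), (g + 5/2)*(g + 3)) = g^2 + 11*g/2 + 15/2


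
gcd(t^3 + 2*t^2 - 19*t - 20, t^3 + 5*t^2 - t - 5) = t^2 + 6*t + 5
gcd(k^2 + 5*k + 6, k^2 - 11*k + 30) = 1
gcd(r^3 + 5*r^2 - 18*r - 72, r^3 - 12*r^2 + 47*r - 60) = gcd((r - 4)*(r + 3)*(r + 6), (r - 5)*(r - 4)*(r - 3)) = r - 4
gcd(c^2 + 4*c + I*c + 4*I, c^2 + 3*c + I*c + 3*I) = c + I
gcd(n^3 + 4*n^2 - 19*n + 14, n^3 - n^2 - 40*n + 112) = n + 7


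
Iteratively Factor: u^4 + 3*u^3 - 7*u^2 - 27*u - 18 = (u - 3)*(u^3 + 6*u^2 + 11*u + 6) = (u - 3)*(u + 3)*(u^2 + 3*u + 2) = (u - 3)*(u + 2)*(u + 3)*(u + 1)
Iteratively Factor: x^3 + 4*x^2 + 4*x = (x + 2)*(x^2 + 2*x) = (x + 2)^2*(x)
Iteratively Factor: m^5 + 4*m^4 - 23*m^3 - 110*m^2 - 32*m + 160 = (m + 4)*(m^4 - 23*m^2 - 18*m + 40) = (m + 4)^2*(m^3 - 4*m^2 - 7*m + 10) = (m - 1)*(m + 4)^2*(m^2 - 3*m - 10) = (m - 5)*(m - 1)*(m + 4)^2*(m + 2)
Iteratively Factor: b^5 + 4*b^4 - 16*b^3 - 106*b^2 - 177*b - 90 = (b + 1)*(b^4 + 3*b^3 - 19*b^2 - 87*b - 90) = (b + 1)*(b + 3)*(b^3 - 19*b - 30) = (b + 1)*(b + 3)^2*(b^2 - 3*b - 10) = (b - 5)*(b + 1)*(b + 3)^2*(b + 2)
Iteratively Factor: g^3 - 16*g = (g)*(g^2 - 16) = g*(g + 4)*(g - 4)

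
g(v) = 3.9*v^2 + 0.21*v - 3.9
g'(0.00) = 0.21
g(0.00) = -3.90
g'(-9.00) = -69.99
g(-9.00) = 310.11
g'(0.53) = 4.34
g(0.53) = -2.69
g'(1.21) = 9.65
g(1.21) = 2.06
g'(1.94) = 15.34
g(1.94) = 11.19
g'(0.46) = 3.80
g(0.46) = -2.98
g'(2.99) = 23.53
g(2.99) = 31.59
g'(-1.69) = -12.97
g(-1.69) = 6.88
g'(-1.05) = -7.98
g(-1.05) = 0.18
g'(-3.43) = -26.54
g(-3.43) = 41.26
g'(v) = 7.8*v + 0.21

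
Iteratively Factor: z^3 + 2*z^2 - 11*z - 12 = (z - 3)*(z^2 + 5*z + 4) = (z - 3)*(z + 1)*(z + 4)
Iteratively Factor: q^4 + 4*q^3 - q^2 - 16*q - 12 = (q + 2)*(q^3 + 2*q^2 - 5*q - 6) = (q + 2)*(q + 3)*(q^2 - q - 2) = (q + 1)*(q + 2)*(q + 3)*(q - 2)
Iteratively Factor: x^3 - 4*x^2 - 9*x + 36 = (x - 3)*(x^2 - x - 12) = (x - 4)*(x - 3)*(x + 3)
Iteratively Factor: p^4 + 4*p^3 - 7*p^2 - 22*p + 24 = (p + 3)*(p^3 + p^2 - 10*p + 8) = (p - 2)*(p + 3)*(p^2 + 3*p - 4) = (p - 2)*(p + 3)*(p + 4)*(p - 1)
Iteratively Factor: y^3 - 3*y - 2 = (y - 2)*(y^2 + 2*y + 1) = (y - 2)*(y + 1)*(y + 1)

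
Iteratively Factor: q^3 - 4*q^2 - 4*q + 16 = (q - 2)*(q^2 - 2*q - 8) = (q - 2)*(q + 2)*(q - 4)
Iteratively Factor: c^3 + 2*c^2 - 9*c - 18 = (c + 2)*(c^2 - 9) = (c - 3)*(c + 2)*(c + 3)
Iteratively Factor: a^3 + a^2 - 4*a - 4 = (a + 1)*(a^2 - 4) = (a + 1)*(a + 2)*(a - 2)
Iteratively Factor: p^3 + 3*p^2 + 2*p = (p + 1)*(p^2 + 2*p) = (p + 1)*(p + 2)*(p)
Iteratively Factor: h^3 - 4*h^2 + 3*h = (h)*(h^2 - 4*h + 3) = h*(h - 1)*(h - 3)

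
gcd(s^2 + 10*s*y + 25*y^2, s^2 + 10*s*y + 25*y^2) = s^2 + 10*s*y + 25*y^2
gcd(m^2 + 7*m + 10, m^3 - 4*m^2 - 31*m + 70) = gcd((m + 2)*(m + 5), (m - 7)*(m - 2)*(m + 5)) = m + 5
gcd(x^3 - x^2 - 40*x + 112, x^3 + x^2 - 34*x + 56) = x^2 + 3*x - 28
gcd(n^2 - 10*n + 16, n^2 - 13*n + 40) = n - 8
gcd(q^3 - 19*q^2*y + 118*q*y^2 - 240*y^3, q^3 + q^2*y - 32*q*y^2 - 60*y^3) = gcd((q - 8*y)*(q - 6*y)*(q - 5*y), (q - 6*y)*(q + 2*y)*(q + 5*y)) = -q + 6*y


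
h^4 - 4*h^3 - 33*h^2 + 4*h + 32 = (h - 8)*(h - 1)*(h + 1)*(h + 4)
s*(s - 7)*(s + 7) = s^3 - 49*s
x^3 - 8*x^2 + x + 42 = (x - 7)*(x - 3)*(x + 2)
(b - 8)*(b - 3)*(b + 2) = b^3 - 9*b^2 + 2*b + 48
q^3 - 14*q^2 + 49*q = q*(q - 7)^2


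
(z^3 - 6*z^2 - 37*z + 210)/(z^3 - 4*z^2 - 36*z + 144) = (z^2 - 12*z + 35)/(z^2 - 10*z + 24)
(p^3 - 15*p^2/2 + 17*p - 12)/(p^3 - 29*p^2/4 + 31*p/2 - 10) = 2*(2*p - 3)/(4*p - 5)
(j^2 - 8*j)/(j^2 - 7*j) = (j - 8)/(j - 7)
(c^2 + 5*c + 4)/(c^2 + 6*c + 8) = (c + 1)/(c + 2)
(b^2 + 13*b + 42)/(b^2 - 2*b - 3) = (b^2 + 13*b + 42)/(b^2 - 2*b - 3)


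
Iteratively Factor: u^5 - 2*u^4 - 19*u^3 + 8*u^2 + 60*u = (u)*(u^4 - 2*u^3 - 19*u^2 + 8*u + 60) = u*(u + 2)*(u^3 - 4*u^2 - 11*u + 30) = u*(u - 2)*(u + 2)*(u^2 - 2*u - 15) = u*(u - 5)*(u - 2)*(u + 2)*(u + 3)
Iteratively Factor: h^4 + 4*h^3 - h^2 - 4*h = (h + 4)*(h^3 - h) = (h - 1)*(h + 4)*(h^2 + h) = (h - 1)*(h + 1)*(h + 4)*(h)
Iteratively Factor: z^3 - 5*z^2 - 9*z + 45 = (z - 5)*(z^2 - 9) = (z - 5)*(z - 3)*(z + 3)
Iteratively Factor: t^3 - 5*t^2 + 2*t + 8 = (t + 1)*(t^2 - 6*t + 8) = (t - 4)*(t + 1)*(t - 2)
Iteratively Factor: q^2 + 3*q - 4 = (q + 4)*(q - 1)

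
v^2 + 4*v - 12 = (v - 2)*(v + 6)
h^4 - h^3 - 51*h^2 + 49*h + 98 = (h - 7)*(h - 2)*(h + 1)*(h + 7)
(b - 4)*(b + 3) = b^2 - b - 12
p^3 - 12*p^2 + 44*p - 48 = (p - 6)*(p - 4)*(p - 2)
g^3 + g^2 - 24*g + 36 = (g - 3)*(g - 2)*(g + 6)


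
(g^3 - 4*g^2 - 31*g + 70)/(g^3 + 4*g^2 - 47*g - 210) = (g - 2)/(g + 6)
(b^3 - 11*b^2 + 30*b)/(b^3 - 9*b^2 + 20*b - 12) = b*(b - 5)/(b^2 - 3*b + 2)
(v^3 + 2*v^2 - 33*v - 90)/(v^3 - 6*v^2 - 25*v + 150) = (v + 3)/(v - 5)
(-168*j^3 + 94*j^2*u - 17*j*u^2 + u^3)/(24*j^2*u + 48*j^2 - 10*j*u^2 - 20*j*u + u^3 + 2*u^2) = (-7*j + u)/(u + 2)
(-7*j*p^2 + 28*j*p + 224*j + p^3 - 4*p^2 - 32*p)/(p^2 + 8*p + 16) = (-7*j*p + 56*j + p^2 - 8*p)/(p + 4)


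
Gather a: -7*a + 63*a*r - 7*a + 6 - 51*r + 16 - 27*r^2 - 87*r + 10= a*(63*r - 14) - 27*r^2 - 138*r + 32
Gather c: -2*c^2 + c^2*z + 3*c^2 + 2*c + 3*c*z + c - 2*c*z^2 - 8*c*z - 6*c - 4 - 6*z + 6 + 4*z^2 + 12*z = c^2*(z + 1) + c*(-2*z^2 - 5*z - 3) + 4*z^2 + 6*z + 2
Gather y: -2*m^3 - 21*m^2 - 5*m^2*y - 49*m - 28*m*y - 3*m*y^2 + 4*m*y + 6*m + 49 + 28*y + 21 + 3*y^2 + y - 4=-2*m^3 - 21*m^2 - 43*m + y^2*(3 - 3*m) + y*(-5*m^2 - 24*m + 29) + 66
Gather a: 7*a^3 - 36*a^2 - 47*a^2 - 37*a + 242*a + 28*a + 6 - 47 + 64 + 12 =7*a^3 - 83*a^2 + 233*a + 35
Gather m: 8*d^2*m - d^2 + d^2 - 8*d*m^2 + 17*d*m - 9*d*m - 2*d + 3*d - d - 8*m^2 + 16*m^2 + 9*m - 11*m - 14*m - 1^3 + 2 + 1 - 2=m^2*(8 - 8*d) + m*(8*d^2 + 8*d - 16)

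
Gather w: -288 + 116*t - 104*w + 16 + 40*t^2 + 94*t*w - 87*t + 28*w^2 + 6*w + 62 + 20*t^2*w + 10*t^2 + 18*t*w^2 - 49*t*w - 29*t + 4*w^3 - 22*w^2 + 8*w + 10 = 50*t^2 + 4*w^3 + w^2*(18*t + 6) + w*(20*t^2 + 45*t - 90) - 200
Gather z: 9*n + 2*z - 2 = 9*n + 2*z - 2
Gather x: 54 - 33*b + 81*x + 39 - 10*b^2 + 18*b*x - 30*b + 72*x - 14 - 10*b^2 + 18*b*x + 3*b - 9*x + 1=-20*b^2 - 60*b + x*(36*b + 144) + 80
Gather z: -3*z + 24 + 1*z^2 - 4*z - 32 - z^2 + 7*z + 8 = 0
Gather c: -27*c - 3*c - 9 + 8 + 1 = -30*c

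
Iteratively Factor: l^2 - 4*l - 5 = (l - 5)*(l + 1)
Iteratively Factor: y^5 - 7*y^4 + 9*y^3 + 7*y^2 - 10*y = (y - 1)*(y^4 - 6*y^3 + 3*y^2 + 10*y) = y*(y - 1)*(y^3 - 6*y^2 + 3*y + 10) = y*(y - 1)*(y + 1)*(y^2 - 7*y + 10) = y*(y - 2)*(y - 1)*(y + 1)*(y - 5)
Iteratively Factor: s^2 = (s)*(s)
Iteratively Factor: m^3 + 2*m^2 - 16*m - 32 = (m + 2)*(m^2 - 16) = (m - 4)*(m + 2)*(m + 4)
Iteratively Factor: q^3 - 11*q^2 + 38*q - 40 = (q - 5)*(q^2 - 6*q + 8) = (q - 5)*(q - 4)*(q - 2)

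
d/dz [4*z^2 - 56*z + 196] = 8*z - 56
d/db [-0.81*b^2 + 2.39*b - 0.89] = 2.39 - 1.62*b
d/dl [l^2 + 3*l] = 2*l + 3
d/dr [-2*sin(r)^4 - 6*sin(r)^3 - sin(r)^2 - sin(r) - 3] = (-8*sin(r) + 2*sin(3*r) + 9*cos(2*r) - 10)*cos(r)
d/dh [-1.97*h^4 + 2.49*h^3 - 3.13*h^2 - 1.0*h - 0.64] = -7.88*h^3 + 7.47*h^2 - 6.26*h - 1.0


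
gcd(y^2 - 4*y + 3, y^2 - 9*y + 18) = y - 3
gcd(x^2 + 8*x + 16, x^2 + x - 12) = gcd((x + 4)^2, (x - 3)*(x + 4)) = x + 4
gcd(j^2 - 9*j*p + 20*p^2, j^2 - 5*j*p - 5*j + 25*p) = -j + 5*p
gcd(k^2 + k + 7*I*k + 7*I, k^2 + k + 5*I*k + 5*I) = k + 1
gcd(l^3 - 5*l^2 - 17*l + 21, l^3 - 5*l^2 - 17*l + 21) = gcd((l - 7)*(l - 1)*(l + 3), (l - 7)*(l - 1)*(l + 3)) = l^3 - 5*l^2 - 17*l + 21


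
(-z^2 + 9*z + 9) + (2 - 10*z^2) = -11*z^2 + 9*z + 11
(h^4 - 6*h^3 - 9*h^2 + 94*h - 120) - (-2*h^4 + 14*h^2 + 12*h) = 3*h^4 - 6*h^3 - 23*h^2 + 82*h - 120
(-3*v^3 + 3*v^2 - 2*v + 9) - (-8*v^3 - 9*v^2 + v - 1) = 5*v^3 + 12*v^2 - 3*v + 10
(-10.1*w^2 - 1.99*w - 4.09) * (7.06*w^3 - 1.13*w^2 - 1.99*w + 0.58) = -71.306*w^5 - 2.6364*w^4 - 6.5277*w^3 + 2.7238*w^2 + 6.9849*w - 2.3722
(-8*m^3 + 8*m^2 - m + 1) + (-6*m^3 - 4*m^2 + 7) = -14*m^3 + 4*m^2 - m + 8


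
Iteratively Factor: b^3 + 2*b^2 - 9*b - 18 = (b + 3)*(b^2 - b - 6) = (b - 3)*(b + 3)*(b + 2)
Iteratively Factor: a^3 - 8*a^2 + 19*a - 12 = (a - 1)*(a^2 - 7*a + 12) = (a - 4)*(a - 1)*(a - 3)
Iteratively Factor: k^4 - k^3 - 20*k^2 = (k)*(k^3 - k^2 - 20*k) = k*(k - 5)*(k^2 + 4*k) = k^2*(k - 5)*(k + 4)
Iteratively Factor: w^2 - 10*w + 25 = (w - 5)*(w - 5)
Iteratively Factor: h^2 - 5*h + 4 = (h - 4)*(h - 1)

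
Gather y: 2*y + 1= 2*y + 1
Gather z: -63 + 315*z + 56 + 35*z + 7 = 350*z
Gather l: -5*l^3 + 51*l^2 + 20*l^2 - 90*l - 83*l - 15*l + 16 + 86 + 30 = -5*l^3 + 71*l^2 - 188*l + 132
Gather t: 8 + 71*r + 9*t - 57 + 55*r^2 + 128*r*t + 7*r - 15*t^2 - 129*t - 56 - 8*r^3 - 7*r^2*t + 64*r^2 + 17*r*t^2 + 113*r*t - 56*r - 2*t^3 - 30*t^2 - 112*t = -8*r^3 + 119*r^2 + 22*r - 2*t^3 + t^2*(17*r - 45) + t*(-7*r^2 + 241*r - 232) - 105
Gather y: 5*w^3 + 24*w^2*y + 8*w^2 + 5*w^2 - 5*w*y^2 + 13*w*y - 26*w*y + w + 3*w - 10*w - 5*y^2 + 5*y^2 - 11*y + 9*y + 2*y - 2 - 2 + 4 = 5*w^3 + 13*w^2 - 5*w*y^2 - 6*w + y*(24*w^2 - 13*w)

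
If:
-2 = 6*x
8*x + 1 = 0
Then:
No Solution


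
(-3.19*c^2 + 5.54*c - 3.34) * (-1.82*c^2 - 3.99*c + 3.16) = 5.8058*c^4 + 2.6453*c^3 - 26.1062*c^2 + 30.833*c - 10.5544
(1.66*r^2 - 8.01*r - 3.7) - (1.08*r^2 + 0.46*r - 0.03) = 0.58*r^2 - 8.47*r - 3.67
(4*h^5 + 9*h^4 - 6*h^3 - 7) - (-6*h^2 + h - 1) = 4*h^5 + 9*h^4 - 6*h^3 + 6*h^2 - h - 6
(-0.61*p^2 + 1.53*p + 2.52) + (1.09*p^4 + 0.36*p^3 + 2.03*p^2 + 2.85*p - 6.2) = 1.09*p^4 + 0.36*p^3 + 1.42*p^2 + 4.38*p - 3.68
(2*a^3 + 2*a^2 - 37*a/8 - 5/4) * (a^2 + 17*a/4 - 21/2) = 2*a^5 + 21*a^4/2 - 137*a^3/8 - 1341*a^2/32 + 173*a/4 + 105/8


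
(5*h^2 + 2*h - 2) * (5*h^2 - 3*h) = 25*h^4 - 5*h^3 - 16*h^2 + 6*h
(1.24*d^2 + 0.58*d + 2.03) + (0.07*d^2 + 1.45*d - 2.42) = 1.31*d^2 + 2.03*d - 0.39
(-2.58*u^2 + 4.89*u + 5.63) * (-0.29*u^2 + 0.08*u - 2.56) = 0.7482*u^4 - 1.6245*u^3 + 5.3633*u^2 - 12.068*u - 14.4128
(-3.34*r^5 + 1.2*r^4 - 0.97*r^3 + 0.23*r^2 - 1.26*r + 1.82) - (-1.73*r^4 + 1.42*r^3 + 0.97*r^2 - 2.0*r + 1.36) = -3.34*r^5 + 2.93*r^4 - 2.39*r^3 - 0.74*r^2 + 0.74*r + 0.46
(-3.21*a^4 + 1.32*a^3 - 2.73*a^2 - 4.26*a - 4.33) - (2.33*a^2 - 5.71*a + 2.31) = -3.21*a^4 + 1.32*a^3 - 5.06*a^2 + 1.45*a - 6.64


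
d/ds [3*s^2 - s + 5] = 6*s - 1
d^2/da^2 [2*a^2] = 4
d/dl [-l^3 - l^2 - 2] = l*(-3*l - 2)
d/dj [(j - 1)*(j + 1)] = 2*j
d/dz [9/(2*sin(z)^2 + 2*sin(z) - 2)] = -9*(2*sin(z) + 1)*cos(z)/(2*(sin(z) - cos(z)^2)^2)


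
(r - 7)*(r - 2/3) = r^2 - 23*r/3 + 14/3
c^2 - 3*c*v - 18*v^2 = (c - 6*v)*(c + 3*v)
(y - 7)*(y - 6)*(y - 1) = y^3 - 14*y^2 + 55*y - 42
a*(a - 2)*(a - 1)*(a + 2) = a^4 - a^3 - 4*a^2 + 4*a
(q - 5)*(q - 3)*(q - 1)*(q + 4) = q^4 - 5*q^3 - 13*q^2 + 77*q - 60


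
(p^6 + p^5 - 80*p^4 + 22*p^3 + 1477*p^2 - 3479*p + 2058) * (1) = p^6 + p^5 - 80*p^4 + 22*p^3 + 1477*p^2 - 3479*p + 2058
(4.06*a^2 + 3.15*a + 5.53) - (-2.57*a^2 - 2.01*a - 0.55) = 6.63*a^2 + 5.16*a + 6.08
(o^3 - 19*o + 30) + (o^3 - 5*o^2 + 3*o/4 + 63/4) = 2*o^3 - 5*o^2 - 73*o/4 + 183/4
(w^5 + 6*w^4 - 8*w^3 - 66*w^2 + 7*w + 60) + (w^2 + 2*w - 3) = w^5 + 6*w^4 - 8*w^3 - 65*w^2 + 9*w + 57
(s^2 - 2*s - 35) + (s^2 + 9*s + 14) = 2*s^2 + 7*s - 21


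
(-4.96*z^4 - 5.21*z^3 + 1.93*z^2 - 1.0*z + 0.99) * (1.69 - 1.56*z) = 7.7376*z^5 - 0.254799999999999*z^4 - 11.8157*z^3 + 4.8217*z^2 - 3.2344*z + 1.6731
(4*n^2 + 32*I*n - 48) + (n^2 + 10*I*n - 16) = 5*n^2 + 42*I*n - 64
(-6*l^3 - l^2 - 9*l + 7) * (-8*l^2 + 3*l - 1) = 48*l^5 - 10*l^4 + 75*l^3 - 82*l^2 + 30*l - 7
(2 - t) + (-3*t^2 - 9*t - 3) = -3*t^2 - 10*t - 1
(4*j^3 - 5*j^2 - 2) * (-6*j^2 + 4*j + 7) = -24*j^5 + 46*j^4 + 8*j^3 - 23*j^2 - 8*j - 14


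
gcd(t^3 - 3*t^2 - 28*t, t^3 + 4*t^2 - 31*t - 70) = 1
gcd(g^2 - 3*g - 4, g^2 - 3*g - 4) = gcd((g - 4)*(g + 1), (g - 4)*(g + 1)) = g^2 - 3*g - 4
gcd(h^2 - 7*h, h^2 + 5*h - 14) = 1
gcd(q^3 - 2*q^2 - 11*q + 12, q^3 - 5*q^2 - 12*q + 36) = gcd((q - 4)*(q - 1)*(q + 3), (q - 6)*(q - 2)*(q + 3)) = q + 3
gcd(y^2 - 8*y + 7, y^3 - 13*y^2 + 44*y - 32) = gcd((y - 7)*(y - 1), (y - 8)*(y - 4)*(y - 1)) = y - 1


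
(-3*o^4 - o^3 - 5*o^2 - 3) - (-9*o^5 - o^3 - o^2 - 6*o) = 9*o^5 - 3*o^4 - 4*o^2 + 6*o - 3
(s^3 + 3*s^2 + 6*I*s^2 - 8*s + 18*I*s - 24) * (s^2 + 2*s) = s^5 + 5*s^4 + 6*I*s^4 - 2*s^3 + 30*I*s^3 - 40*s^2 + 36*I*s^2 - 48*s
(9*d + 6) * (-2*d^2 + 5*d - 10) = -18*d^3 + 33*d^2 - 60*d - 60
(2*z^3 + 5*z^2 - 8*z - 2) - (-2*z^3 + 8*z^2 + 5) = 4*z^3 - 3*z^2 - 8*z - 7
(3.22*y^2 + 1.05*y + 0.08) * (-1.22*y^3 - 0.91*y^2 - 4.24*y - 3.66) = -3.9284*y^5 - 4.2112*y^4 - 14.7059*y^3 - 16.31*y^2 - 4.1822*y - 0.2928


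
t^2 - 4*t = t*(t - 4)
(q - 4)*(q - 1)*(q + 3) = q^3 - 2*q^2 - 11*q + 12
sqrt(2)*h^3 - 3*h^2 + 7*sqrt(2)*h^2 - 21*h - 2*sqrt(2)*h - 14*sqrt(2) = (h + 7)*(h - 2*sqrt(2))*(sqrt(2)*h + 1)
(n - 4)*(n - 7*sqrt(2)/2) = n^2 - 7*sqrt(2)*n/2 - 4*n + 14*sqrt(2)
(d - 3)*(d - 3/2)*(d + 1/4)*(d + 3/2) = d^4 - 11*d^3/4 - 3*d^2 + 99*d/16 + 27/16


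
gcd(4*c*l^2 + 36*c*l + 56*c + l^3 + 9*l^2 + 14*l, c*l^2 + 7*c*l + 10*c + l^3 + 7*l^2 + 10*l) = l + 2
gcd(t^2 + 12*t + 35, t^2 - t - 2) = 1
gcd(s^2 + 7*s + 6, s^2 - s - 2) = s + 1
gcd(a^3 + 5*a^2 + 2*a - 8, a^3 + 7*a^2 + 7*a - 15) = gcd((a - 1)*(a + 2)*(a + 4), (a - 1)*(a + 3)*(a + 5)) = a - 1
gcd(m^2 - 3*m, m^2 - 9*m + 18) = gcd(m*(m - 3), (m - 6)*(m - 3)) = m - 3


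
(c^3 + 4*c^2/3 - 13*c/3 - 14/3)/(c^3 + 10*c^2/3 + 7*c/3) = (c - 2)/c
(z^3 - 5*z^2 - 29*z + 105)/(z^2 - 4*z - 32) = (-z^3 + 5*z^2 + 29*z - 105)/(-z^2 + 4*z + 32)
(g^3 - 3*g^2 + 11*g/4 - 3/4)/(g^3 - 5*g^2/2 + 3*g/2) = (g - 1/2)/g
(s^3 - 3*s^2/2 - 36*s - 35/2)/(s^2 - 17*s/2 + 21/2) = (2*s^2 + 11*s + 5)/(2*s - 3)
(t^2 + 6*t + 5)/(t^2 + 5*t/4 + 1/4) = 4*(t + 5)/(4*t + 1)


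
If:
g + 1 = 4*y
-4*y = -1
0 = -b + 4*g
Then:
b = 0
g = 0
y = 1/4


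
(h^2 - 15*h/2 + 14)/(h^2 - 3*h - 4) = (h - 7/2)/(h + 1)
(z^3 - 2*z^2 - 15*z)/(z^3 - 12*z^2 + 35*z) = (z + 3)/(z - 7)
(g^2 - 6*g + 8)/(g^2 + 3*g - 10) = (g - 4)/(g + 5)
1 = 1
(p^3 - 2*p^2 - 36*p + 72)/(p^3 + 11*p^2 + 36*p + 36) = (p^2 - 8*p + 12)/(p^2 + 5*p + 6)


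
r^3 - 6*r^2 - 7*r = r*(r - 7)*(r + 1)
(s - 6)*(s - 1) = s^2 - 7*s + 6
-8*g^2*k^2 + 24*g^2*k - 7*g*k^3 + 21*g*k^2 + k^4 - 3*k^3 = k*(-8*g + k)*(g + k)*(k - 3)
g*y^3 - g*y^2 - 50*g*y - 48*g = (y - 8)*(y + 6)*(g*y + g)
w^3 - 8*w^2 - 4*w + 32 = (w - 8)*(w - 2)*(w + 2)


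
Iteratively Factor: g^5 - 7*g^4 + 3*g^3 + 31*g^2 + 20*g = (g + 1)*(g^4 - 8*g^3 + 11*g^2 + 20*g) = (g - 5)*(g + 1)*(g^3 - 3*g^2 - 4*g) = (g - 5)*(g + 1)^2*(g^2 - 4*g) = (g - 5)*(g - 4)*(g + 1)^2*(g)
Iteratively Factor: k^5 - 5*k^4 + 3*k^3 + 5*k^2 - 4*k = (k - 1)*(k^4 - 4*k^3 - k^2 + 4*k) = (k - 1)^2*(k^3 - 3*k^2 - 4*k) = (k - 1)^2*(k + 1)*(k^2 - 4*k) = (k - 4)*(k - 1)^2*(k + 1)*(k)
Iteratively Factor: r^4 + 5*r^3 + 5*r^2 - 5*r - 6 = (r + 2)*(r^3 + 3*r^2 - r - 3) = (r + 1)*(r + 2)*(r^2 + 2*r - 3) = (r - 1)*(r + 1)*(r + 2)*(r + 3)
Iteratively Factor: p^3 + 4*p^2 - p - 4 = (p + 4)*(p^2 - 1) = (p + 1)*(p + 4)*(p - 1)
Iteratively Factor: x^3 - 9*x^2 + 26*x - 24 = (x - 4)*(x^2 - 5*x + 6) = (x - 4)*(x - 3)*(x - 2)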